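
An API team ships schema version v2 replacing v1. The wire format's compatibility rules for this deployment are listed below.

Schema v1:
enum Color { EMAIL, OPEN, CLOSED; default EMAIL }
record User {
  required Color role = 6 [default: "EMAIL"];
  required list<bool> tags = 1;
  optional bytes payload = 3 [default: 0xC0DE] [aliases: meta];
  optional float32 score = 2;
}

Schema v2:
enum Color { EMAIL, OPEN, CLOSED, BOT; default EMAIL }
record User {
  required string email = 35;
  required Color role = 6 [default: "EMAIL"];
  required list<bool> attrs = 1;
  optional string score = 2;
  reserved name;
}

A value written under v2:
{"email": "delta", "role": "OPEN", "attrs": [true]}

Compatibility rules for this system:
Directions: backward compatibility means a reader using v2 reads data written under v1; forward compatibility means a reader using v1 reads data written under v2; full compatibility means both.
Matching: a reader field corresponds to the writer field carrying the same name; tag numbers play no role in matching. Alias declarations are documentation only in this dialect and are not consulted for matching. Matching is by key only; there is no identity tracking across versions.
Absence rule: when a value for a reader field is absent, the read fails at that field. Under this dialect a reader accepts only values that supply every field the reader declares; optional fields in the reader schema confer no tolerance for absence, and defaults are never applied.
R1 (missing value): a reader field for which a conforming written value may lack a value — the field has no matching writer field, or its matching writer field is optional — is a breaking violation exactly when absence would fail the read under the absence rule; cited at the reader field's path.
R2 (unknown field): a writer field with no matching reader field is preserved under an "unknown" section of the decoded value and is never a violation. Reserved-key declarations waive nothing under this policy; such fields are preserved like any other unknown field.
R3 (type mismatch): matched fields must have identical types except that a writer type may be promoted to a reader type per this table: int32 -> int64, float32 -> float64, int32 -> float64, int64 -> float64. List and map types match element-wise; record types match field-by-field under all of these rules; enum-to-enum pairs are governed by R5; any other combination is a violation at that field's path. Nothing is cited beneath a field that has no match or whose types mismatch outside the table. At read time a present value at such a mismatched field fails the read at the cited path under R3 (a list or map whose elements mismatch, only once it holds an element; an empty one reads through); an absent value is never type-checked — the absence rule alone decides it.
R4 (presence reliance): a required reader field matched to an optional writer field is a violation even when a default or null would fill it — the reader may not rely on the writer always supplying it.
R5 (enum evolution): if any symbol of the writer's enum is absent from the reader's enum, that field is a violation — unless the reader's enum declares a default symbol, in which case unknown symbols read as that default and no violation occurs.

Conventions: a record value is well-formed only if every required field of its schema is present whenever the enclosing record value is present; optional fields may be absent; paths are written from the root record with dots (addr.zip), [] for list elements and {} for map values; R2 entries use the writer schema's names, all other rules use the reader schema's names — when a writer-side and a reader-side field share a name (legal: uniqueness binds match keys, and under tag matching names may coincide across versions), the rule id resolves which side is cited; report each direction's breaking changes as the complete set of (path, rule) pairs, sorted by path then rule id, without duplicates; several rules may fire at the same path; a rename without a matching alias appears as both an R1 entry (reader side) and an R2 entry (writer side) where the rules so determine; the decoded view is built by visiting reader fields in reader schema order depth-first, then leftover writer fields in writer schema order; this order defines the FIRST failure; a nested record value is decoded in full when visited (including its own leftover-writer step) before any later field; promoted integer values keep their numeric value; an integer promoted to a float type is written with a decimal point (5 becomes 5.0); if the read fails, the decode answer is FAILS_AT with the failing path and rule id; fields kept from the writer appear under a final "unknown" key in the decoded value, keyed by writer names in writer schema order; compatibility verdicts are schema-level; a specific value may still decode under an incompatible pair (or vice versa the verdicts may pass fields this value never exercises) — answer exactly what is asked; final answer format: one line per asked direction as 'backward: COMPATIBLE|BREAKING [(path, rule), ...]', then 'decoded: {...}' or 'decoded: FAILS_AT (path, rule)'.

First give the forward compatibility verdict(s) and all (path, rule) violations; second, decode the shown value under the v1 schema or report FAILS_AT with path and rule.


arrows below run writer -> reader for User
forward on User — v1 reading data written by v2:
  role: paired with writer role (Color -> Color; writer required)
  tags has no writer counterpart
  payload has no writer counterpart
  score: paired with writer score (string -> float32; writer optional)
  email (writer side), unknown to reader
  attrs (writer side), unknown to reader
  violation R1 at payload
  violation R1 at score
  violation R3 at score
  violation R1 at tags
  => 4 violation(s): forward is BREAKING for User
decode walk for User under reader schema v1:
  role := "OPEN"
  read fails at tags under R1 (no fill)
  => FAILS_AT (tags, R1)
the rest of the User diff is inert for this question:
  removed field payload from record User -> affects backward compatibility only, which is not asked
  enum Color (field role in record User): symbol BOT added -> fires no rule on User, leaving the asked answer as it is
  added field email to record User: required string, tag 35 (in v2 it sits immediately before role) -> affects backward compatibility only, which is not asked

forward: BREAKING [(payload, R1), (score, R1), (score, R3), (tags, R1)]; decoded: FAILS_AT (tags, R1)


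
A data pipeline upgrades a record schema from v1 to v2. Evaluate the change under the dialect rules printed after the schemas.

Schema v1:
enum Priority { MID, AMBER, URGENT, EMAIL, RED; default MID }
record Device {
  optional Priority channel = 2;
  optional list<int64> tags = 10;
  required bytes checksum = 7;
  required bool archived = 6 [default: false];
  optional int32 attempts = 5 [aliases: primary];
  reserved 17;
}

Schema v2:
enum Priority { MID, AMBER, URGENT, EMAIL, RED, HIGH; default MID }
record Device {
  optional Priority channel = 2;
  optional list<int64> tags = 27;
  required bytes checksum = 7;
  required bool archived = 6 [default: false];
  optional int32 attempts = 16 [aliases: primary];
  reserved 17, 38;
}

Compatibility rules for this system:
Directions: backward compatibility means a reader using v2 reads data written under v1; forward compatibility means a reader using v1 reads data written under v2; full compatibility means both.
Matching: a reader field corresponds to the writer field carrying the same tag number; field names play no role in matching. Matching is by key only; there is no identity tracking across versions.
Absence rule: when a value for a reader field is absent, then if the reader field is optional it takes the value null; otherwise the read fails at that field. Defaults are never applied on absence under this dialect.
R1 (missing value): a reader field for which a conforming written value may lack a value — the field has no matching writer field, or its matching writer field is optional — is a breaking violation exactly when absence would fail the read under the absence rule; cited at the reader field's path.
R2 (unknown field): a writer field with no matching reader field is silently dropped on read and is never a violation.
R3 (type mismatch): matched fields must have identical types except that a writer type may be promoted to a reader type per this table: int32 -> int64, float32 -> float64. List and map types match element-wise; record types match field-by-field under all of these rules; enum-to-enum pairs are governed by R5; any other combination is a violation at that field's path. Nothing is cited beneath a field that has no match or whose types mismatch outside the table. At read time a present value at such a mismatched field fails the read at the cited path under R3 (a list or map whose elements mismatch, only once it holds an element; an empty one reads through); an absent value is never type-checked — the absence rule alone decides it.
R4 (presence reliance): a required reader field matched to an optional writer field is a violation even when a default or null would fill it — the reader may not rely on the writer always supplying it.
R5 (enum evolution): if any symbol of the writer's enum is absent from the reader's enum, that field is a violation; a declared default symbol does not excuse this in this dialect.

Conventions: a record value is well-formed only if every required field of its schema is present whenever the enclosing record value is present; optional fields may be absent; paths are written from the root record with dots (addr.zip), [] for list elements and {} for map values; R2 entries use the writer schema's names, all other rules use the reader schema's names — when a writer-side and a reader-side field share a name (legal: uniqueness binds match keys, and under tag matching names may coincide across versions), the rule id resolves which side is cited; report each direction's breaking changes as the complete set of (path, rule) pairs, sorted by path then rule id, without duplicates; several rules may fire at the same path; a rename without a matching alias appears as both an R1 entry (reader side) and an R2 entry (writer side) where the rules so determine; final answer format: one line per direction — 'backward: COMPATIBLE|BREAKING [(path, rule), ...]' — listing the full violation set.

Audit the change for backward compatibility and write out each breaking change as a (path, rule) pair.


backward: COMPATIBLE []

the writer's type comes first in each Device pair
backward analysis of Device with v2 as reader and v1 as writer:
  writer optional, Priority -> Priority: reader channel maps from writer channel
  tags: no writer match
  writer required, bytes -> bytes: reader checksum maps from writer checksum
  writer required, bool -> bool: reader archived maps from writer archived
  attempts: no writer match
  writer tags: unknown to reader
  writer attempts: unknown to reader
  => backward: COMPATIBLE
the other Device changes do not affect what is asked:
  enum Priority (field channel in record Device): symbol HIGH added -> matters only for Device's forward compatibility — outside the asked direction
  field tags in record Device: tag 10 changed to 27 -> no rule fires on it in Device's dialect; the asked verdict holds
  field attempts in record Device: tag 5 changed to 16 -> no rule fires on it in Device's dialect; the asked verdict holds


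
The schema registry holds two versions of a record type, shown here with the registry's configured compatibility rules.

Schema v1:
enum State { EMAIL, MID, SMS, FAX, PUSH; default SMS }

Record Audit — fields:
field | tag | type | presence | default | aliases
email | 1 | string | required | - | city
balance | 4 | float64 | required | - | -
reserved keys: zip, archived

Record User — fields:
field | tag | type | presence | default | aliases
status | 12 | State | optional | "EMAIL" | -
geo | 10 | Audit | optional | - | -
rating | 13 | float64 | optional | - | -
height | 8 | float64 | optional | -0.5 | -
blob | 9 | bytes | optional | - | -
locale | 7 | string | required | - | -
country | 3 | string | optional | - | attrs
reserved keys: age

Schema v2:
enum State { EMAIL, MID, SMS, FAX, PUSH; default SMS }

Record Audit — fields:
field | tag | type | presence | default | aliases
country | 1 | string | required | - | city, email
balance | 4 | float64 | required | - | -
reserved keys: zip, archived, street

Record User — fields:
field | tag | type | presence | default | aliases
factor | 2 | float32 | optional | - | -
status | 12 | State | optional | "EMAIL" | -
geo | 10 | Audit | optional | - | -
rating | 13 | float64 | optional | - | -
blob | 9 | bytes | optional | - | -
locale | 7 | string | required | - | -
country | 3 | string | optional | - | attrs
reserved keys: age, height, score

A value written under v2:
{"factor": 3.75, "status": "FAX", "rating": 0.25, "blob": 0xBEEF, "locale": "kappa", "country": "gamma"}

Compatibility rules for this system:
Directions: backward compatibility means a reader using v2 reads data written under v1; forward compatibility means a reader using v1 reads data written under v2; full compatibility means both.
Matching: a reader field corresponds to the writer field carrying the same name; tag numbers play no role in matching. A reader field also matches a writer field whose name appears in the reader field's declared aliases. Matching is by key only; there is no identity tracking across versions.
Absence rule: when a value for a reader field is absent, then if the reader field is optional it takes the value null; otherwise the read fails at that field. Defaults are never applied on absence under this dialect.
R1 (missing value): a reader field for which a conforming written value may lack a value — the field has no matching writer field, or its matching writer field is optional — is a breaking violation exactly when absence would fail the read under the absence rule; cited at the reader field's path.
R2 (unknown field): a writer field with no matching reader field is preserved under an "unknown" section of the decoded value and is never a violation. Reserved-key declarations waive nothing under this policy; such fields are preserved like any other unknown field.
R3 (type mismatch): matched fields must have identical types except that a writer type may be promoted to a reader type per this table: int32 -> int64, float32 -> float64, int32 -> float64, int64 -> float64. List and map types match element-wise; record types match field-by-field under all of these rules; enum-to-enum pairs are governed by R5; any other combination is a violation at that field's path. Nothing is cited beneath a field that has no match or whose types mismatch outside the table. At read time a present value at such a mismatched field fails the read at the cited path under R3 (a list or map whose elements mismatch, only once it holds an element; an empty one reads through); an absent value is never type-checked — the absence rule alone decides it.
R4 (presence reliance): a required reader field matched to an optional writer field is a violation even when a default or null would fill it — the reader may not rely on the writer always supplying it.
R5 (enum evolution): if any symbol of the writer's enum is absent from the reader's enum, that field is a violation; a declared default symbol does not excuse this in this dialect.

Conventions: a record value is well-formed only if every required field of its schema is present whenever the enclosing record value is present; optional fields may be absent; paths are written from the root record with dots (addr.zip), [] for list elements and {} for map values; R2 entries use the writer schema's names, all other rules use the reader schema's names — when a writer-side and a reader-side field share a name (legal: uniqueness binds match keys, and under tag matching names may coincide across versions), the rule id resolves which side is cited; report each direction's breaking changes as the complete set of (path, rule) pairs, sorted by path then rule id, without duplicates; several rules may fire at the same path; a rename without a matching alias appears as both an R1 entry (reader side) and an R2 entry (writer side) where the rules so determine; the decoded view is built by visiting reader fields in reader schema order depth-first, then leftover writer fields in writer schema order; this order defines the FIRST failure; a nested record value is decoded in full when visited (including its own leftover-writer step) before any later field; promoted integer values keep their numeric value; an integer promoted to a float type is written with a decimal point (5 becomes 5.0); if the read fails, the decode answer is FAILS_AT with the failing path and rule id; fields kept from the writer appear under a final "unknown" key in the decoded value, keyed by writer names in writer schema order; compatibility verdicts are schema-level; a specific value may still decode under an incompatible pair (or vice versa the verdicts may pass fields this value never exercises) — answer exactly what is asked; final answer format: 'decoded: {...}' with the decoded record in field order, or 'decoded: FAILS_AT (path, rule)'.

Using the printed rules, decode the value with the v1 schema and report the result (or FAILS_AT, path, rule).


in User below, arrows point writer -> reader
decode (reader v1):
  status := "FAX"
  geo := null (absent, optional -> null)
  rating := 0.25
  height := null (absent, optional -> null)
  blob := 0xBEEF
  locale := "kappa"
  country := "gamma"
  writer factor: kept under "unknown"
  => decoded: {"status": "FAX", "geo": null, "rating": 0.25, "height": null, "blob": 0xBEEF, "locale": "kappa", "country": "gamma", "unknown": {"factor": 3.75}}
checking off the User differences that do not matter here:
  renamed field email to country in record Audit (alias email declared on the renamed field) -> affects the rule determinations only; this particular User value decodes identically
  removed field height from record User (its key "height" joins the reserved list) -> inert under this dialect — no rule fires on User and the result does not move

decoded: {"status": "FAX", "geo": null, "rating": 0.25, "height": null, "blob": 0xBEEF, "locale": "kappa", "country": "gamma", "unknown": {"factor": 3.75}}


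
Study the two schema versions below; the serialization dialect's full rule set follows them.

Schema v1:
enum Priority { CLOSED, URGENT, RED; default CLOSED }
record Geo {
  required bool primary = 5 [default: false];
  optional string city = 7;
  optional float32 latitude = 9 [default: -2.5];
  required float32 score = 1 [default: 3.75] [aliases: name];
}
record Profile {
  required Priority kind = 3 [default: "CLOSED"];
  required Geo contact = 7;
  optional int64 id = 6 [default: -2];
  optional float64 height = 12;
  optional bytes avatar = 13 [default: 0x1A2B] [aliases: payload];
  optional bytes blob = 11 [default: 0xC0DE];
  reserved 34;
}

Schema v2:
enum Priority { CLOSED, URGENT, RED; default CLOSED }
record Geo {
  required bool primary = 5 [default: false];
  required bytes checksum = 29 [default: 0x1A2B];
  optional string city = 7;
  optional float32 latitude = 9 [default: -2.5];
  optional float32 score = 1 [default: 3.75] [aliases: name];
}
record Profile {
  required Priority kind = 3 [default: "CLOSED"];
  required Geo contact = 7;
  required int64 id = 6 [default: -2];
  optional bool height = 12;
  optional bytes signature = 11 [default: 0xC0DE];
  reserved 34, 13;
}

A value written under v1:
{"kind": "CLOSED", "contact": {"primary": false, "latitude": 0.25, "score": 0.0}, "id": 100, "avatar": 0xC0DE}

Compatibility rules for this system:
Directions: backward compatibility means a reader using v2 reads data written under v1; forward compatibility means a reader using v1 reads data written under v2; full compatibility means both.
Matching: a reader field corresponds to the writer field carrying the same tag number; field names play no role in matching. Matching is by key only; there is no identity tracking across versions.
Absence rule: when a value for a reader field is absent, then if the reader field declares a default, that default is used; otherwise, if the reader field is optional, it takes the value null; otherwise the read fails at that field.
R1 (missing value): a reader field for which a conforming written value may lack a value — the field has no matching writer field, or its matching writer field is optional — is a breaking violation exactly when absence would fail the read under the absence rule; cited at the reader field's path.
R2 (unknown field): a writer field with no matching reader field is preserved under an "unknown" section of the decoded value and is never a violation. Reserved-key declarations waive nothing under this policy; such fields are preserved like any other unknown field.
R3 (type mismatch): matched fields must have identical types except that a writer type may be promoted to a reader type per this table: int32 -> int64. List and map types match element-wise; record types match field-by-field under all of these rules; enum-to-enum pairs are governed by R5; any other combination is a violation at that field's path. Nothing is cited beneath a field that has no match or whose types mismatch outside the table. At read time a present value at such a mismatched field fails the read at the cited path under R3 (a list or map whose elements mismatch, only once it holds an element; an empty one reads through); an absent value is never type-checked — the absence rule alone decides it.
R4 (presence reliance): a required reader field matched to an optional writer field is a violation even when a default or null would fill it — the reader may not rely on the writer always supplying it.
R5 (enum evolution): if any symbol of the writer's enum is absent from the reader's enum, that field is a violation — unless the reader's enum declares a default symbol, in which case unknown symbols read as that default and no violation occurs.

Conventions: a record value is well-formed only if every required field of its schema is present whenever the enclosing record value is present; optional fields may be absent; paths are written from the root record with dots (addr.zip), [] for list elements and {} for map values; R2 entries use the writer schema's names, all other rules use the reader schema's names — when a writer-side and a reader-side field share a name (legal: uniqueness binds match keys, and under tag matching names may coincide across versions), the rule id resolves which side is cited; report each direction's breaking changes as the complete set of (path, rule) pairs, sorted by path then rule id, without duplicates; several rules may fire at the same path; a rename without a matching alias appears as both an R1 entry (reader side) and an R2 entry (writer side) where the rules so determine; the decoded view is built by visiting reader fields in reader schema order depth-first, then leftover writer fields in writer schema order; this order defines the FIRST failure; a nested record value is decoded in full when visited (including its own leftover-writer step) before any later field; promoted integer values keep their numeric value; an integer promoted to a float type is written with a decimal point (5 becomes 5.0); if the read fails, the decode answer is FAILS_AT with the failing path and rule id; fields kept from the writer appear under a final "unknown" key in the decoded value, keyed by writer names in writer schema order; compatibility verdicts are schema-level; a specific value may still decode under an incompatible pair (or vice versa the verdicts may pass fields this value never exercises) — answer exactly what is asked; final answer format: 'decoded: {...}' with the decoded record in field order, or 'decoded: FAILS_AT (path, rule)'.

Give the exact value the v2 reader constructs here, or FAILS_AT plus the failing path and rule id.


decoded: {"kind": "CLOSED", "contact": {"primary": false, "checksum": 0x1A2B, "city": null, "latitude": 0.25, "score": 0.0}, "id": 100, "height": null, "signature": 0xC0DE, "unknown": {"avatar": 0xC0DE}}

each type pair in Profile: writer, then reader
decoding the Profile value with the v2 reader:
  kind := "CLOSED"
  contact.primary := false
  contact.checksum := 0x1A2B (absent -> default)
  contact.city := null (absent, optional -> null)
  contact.latitude := 0.25
  contact.score := 0.0
  id := 100
  height := null (absent, optional -> null)
  signature := 0xC0DE (absent -> default)
  writer avatar: kept under "unknown"
  => decoded: {"kind": "CLOSED", "contact": {"primary": false, "checksum": 0x1A2B, "city": null, "latitude": 0.25, "score": 0.0}, "id": 100, "height": null, "signature": 0xC0DE, "unknown": {"avatar": 0xC0DE}}
checking off the Profile differences that do not matter here:
  field height in record Profile: type float64 changed to bool -> shifts the Profile verdicts, not this decode
  field score in record Geo: required changed to optional -> shifts the Profile verdicts, not this decode
  field id in record Profile: optional changed to required -> shifts the Profile verdicts, not this decode


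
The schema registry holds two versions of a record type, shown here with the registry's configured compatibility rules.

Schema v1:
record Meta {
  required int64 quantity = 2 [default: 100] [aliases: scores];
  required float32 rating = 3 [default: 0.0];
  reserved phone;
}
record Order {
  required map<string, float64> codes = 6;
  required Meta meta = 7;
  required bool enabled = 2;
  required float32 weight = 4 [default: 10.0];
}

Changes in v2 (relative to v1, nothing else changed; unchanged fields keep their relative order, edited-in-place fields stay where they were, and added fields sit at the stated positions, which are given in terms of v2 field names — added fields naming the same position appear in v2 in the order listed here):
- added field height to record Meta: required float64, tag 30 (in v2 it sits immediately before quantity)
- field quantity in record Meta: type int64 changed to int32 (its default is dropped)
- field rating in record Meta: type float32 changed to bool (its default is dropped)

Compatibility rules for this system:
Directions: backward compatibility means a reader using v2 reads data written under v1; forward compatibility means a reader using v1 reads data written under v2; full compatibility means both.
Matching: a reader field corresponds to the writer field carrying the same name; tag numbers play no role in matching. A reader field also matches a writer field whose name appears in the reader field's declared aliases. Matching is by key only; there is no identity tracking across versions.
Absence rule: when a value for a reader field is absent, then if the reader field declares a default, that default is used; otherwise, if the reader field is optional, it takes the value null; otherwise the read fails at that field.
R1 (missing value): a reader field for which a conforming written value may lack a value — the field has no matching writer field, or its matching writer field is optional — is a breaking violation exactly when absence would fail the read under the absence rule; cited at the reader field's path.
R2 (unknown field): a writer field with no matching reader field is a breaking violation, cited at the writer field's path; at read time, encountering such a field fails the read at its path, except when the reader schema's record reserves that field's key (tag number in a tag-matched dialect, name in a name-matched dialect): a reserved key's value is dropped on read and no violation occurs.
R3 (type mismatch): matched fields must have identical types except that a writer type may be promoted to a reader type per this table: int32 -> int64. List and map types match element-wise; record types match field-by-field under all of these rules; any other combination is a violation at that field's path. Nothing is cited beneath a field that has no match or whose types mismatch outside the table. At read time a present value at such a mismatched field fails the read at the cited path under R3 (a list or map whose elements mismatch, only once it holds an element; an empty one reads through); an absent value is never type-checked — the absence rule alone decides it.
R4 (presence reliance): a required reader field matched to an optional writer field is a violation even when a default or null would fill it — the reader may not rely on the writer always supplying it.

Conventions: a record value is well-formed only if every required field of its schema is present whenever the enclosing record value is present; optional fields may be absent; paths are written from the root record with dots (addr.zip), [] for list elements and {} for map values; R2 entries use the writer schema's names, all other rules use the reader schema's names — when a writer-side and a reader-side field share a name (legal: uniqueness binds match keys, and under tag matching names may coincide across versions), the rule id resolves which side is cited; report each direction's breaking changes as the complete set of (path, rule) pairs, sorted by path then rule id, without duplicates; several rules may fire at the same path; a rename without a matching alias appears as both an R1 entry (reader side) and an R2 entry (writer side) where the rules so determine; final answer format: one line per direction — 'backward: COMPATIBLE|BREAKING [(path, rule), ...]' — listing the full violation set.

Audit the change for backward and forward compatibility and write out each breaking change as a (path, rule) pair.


backward: BREAKING [(meta.height, R1), (meta.quantity, R3), (meta.rating, R3)]; forward: BREAKING [(meta.height, R2), (meta.rating, R3)]

the writer's type comes first in each Order pair
backward on Order — v2 reading data written by v1:
  codes: map<string, float64> -> map<string, float64>, writer required; from codes
  meta: Meta -> Meta, writer required; from meta
  enabled: bool -> bool, writer required; from enabled
  weight: float32 -> float32, writer required; from weight
  meta.height: no writer match
  meta.quantity: int64 -> int32, writer required; from meta.quantity
  meta.rating: float32 -> bool, writer required; from meta.rating
  violation R1 at meta.height
  violation R3 at meta.quantity
  violation R3 at meta.rating
  => backward: BREAKING (3)
forward on Order — v1 reading data written by v2:
  codes: map<string, float64> -> map<string, float64>, writer required; from codes
  meta: Meta -> Meta, writer required; from meta
  enabled: bool -> bool, writer required; from enabled
  weight: float32 -> float32, writer required; from weight
  meta.quantity: int32 -> int64, writer required; from meta.quantity
  meta.rating: bool -> float32, writer required; from meta.rating
  meta.height (writer side), unknown to reader
  violation R2 at meta.height
  violation R3 at meta.rating
  => forward: BREAKING (2)


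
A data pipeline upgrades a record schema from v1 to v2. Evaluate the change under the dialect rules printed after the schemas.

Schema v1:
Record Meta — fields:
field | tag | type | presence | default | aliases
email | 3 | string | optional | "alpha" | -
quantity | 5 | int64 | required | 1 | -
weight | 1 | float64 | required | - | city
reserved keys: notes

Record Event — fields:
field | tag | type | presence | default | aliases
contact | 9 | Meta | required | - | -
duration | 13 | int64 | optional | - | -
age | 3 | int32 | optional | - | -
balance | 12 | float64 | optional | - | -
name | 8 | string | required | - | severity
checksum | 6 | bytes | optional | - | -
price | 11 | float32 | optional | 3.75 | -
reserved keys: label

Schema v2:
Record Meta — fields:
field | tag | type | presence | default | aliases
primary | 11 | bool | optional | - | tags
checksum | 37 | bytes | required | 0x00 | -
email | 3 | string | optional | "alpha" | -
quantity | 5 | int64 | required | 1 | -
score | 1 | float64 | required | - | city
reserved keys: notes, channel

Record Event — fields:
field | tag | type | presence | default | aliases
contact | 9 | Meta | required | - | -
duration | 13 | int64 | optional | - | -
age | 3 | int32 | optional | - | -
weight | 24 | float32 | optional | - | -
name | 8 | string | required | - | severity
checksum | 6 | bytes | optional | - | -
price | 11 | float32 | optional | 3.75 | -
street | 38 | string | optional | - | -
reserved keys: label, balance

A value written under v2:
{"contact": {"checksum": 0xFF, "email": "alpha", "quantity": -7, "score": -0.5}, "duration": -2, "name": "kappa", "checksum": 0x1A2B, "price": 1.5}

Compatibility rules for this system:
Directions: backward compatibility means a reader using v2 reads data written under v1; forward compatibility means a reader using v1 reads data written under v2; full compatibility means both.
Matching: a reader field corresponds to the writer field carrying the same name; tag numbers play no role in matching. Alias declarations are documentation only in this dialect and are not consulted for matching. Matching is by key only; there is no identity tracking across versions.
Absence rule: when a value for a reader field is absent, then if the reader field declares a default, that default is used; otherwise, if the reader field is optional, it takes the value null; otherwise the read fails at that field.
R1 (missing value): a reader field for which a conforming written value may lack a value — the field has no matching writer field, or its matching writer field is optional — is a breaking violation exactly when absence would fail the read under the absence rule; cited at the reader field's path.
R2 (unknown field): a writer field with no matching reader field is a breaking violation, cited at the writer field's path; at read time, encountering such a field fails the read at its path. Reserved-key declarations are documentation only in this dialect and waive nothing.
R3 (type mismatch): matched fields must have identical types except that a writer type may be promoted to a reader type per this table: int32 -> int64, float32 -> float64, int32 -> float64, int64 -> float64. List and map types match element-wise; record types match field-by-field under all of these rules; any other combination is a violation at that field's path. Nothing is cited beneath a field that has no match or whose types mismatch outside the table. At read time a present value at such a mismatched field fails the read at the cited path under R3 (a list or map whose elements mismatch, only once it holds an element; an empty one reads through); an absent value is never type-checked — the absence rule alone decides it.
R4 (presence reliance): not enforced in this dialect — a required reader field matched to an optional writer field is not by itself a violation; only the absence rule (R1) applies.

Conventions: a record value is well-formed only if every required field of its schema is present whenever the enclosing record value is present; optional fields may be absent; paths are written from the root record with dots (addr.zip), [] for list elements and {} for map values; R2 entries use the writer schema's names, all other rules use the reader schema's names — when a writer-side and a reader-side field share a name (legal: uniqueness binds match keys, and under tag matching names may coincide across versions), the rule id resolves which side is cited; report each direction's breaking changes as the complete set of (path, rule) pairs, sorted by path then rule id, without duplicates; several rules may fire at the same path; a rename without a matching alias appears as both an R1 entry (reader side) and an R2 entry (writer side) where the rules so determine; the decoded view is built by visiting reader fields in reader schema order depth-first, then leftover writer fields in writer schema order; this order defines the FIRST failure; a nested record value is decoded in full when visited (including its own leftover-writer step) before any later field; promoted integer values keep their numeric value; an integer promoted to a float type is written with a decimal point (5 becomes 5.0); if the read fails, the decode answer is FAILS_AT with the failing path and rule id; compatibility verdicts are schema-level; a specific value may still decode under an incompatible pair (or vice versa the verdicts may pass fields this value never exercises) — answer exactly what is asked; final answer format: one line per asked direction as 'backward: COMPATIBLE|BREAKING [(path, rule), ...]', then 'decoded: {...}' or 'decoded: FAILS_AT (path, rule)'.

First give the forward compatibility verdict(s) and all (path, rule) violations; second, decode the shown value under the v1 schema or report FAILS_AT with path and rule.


in Event below, arrows point writer -> reader
forward for Event (reader v1, writer v2):
  contact: Meta -> Meta, writer required; from contact
  duration: int64 -> int64, writer optional; from duration
  age: int32 -> int32, writer optional; from age
  balance: no writer match
  name: string -> string, writer required; from name
  checksum: bytes -> bytes, writer optional; from checksum
  price: float32 -> float32, writer optional; from price
  writer field weight has no reader counterpart
  writer field street has no reader counterpart
  contact.email: string -> string, writer optional; from contact.email
  contact.quantity: int64 -> int64, writer required; from contact.quantity
  contact.weight: no writer match
  writer field contact.primary has no reader counterpart
  writer field contact.checksum has no reader counterpart
  writer field contact.score has no reader counterpart
  R2 fires at contact.checksum
  R2 fires at contact.primary
  R2 fires at contact.score
  R1 fires at contact.weight
  R2 fires at street
  R2 fires at weight
  => forward: BREAKING (6)
decode (reader v1):
  contact.email := "alpha"
  contact.quantity := -7
  read fails at contact.weight under R1 (no fill)
  => FAILS_AT (contact.weight, R1)
the other Event changes do not affect what is asked:
  removed field balance from record Event (its key "balance" joins the reserved list) -> its effect on Event is confined to the backward direction, not asked

forward: BREAKING [(contact.checksum, R2), (contact.primary, R2), (contact.score, R2), (contact.weight, R1), (street, R2), (weight, R2)]; decoded: FAILS_AT (contact.weight, R1)


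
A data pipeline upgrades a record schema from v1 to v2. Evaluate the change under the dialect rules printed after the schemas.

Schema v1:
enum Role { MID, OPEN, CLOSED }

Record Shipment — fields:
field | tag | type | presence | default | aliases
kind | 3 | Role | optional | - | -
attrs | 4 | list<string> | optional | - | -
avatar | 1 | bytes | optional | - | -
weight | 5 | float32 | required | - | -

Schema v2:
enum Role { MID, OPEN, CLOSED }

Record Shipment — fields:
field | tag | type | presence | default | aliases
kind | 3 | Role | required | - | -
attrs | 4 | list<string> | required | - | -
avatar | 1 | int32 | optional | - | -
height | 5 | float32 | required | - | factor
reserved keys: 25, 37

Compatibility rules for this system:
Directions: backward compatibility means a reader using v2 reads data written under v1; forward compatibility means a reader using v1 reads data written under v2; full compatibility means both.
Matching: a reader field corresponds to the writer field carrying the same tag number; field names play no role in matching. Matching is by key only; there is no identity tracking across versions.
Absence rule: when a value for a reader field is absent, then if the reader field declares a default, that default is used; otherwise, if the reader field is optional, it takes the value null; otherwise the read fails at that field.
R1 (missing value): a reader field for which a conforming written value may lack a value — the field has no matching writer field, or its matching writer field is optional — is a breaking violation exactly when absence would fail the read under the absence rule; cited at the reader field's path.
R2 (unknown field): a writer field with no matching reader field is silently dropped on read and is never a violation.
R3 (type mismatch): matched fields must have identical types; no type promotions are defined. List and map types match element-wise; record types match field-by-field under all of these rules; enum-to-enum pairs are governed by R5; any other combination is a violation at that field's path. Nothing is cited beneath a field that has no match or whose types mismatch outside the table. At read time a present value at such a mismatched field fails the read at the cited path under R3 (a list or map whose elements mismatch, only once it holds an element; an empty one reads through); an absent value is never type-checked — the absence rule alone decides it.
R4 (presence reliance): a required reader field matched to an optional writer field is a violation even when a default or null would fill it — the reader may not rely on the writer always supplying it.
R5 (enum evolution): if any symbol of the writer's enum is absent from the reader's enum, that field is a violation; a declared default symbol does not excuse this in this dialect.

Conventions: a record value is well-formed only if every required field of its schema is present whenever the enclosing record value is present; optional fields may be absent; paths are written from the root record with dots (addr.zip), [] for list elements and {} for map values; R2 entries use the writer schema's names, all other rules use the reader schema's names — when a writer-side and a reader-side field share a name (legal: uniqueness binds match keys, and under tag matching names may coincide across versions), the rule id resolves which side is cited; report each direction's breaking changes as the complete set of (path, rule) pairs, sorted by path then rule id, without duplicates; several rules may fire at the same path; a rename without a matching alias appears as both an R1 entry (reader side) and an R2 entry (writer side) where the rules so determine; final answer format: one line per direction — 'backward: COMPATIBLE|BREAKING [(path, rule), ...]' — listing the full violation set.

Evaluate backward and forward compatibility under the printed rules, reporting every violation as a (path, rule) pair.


the writer's type comes first in each Shipment pair
backward pass over Shipment, reader schema v2, writer schema v1:
  Role -> Role, writer optional: kind aligns to kind
  list<string> -> list<string>, writer optional: attrs aligns to attrs
  bytes -> int32, writer optional: avatar aligns to avatar
  float32 -> float32, writer required: height aligns to weight
  violation R1 at attrs
  violation R4 at attrs
  violation R3 at avatar
  violation R1 at kind
  violation R4 at kind
  => backward: BREAKING (5)
forward pass over Shipment, reader schema v1, writer schema v2:
  Role -> Role, writer required: kind aligns to kind
  list<string> -> list<string>, writer required: attrs aligns to attrs
  int32 -> bytes, writer optional: avatar aligns to avatar
  float32 -> float32, writer required: weight aligns to height
  violation R3 at avatar
  => forward: BREAKING (1)

backward: BREAKING [(attrs, R1), (attrs, R4), (avatar, R3), (kind, R1), (kind, R4)]; forward: BREAKING [(avatar, R3)]
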